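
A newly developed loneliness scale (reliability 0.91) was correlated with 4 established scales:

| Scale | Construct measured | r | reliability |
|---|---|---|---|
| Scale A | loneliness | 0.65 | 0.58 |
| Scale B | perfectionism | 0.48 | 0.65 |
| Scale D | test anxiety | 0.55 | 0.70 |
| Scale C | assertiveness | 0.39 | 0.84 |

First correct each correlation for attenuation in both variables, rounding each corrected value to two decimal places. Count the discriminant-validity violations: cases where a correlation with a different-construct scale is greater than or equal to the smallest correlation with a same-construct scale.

0

Disattenuated r (r / √(r_scale · r_new)):
  Scale A (conv): 0.65 / √(0.58·0.91) = 0.89
  Scale B (disc): 0.48 / √(0.65·0.91) = 0.62
  Scale D (disc): 0.55 / √(0.70·0.91) = 0.69
  Scale C (disc): 0.39 / √(0.84·0.91) = 0.45
Smallest convergent = 0.89. Discriminant values: 0.62, 0.69, 0.45; count ≥ 0.89 → 0.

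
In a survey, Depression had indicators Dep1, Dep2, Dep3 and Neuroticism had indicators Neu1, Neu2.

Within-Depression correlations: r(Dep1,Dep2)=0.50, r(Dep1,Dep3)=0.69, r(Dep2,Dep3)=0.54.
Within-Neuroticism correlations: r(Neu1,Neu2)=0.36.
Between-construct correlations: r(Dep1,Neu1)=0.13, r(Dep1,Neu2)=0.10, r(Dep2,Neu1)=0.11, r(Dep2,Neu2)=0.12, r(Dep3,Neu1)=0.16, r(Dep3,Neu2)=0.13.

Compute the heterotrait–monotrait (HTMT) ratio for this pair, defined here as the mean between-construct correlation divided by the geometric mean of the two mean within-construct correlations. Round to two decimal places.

0.27

Mean between = 0.75/6 = 0.1250.
Mean within-Dep = 1.73/3 = 0.5767; mean within-Neu = 0.36/1 = 0.3600.
Geometric mean = √(0.5767 × 0.3600) = 0.4556.
HTMT = 0.1250 / 0.4556 = 0.27.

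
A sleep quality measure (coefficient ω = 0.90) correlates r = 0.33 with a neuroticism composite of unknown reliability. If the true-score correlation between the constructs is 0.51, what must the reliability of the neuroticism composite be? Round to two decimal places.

0.47

r_true = r_obs / √(r_xx · r_yy) ⇒ 0.51 = 0.33 / √(0.90 · r_yy).
√(0.90 · r_yy) = 0.33 / 0.51 = 0.6471; 0.90 · r_yy = 0.4187; r_yy = 0.4187 / 0.90 ≈ 0.47.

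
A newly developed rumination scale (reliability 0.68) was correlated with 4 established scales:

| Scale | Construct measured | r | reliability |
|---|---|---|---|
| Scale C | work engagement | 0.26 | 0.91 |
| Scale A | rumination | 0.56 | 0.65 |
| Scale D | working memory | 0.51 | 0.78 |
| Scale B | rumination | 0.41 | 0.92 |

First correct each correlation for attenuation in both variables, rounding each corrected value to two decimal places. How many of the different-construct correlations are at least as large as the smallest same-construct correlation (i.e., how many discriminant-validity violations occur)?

1

Disattenuated r (r / √(r_scale · r_new)):
  Scale C (disc): 0.26 / √(0.91·0.68) = 0.33
  Scale A (conv): 0.56 / √(0.65·0.68) = 0.84
  Scale D (disc): 0.51 / √(0.78·0.68) = 0.70
  Scale B (conv): 0.41 / √(0.92·0.68) = 0.52
Smallest convergent = 0.52. Discriminant values: 0.33, 0.70; count ≥ 0.52 → 1.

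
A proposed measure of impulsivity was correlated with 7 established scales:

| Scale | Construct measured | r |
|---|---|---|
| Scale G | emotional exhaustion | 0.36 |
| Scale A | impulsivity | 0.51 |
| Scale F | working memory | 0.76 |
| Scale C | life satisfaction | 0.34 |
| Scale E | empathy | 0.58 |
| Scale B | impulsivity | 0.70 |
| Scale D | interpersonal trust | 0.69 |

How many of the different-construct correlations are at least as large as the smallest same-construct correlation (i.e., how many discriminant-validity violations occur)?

Convergent (same construct = impulsivity): Scale A, Scale B.
Smallest convergent = 0.51. Discriminant values: 0.36, 0.76, 0.34, 0.58, 0.69; count ≥ 0.51 → 3.

3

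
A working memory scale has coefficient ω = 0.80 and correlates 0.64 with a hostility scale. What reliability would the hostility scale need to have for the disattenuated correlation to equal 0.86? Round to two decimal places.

r_true = r_obs / √(r_xx · r_yy) ⇒ 0.86 = 0.64 / √(0.80 · r_yy).
√(0.80 · r_yy) = 0.64 / 0.86 = 0.7442; 0.80 · r_yy = 0.5538; r_yy = 0.5538 / 0.80 ≈ 0.69.

0.69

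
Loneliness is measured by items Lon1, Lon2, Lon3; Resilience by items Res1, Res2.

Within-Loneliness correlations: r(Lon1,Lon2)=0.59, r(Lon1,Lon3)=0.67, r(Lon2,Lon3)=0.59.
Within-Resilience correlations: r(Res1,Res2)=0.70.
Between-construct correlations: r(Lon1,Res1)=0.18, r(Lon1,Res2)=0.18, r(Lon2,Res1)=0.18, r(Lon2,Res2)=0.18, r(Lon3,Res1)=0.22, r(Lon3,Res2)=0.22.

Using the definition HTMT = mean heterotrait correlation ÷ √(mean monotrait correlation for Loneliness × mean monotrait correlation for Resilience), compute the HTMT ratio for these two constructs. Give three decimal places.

0.294

Between-construct mean = 1.16/6 = 0.1933.
Mean within-Lon = 1.85/3 = 0.6167; mean within-Res = 0.70/1 = 0.7000.
Geometric mean = √(0.6167 × 0.7000) = 0.6570.
HTMT = 0.1933 / 0.6570 = 0.294.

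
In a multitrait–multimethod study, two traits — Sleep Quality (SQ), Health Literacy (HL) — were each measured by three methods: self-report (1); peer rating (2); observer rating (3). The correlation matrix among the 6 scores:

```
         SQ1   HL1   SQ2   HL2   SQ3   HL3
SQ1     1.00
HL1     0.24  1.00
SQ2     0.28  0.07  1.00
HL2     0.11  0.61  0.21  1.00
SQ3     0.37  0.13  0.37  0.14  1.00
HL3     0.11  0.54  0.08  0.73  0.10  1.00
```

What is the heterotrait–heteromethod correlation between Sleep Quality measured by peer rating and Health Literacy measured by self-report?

0.07

Different traits and methods: r(SQ2, HL1) = 0.07.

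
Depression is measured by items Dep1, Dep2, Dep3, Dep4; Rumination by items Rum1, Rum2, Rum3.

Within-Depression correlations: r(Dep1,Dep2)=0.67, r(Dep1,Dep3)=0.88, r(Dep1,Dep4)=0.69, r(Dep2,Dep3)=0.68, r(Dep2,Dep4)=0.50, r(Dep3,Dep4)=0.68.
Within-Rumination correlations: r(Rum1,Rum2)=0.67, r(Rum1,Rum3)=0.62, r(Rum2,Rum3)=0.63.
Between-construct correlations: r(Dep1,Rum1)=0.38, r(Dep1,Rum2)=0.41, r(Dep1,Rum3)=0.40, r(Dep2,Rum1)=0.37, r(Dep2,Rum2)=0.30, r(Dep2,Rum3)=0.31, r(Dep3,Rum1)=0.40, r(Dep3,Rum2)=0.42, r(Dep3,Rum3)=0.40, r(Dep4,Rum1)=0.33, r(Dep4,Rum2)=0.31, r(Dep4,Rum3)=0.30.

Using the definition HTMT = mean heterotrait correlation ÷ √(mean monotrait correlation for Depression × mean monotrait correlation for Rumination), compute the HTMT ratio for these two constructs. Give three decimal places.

Mean heterotrait r = 4.33/12 = 0.3608.
Mean within-Dep = 4.10/6 = 0.6833; mean within-Rum = 1.92/3 = 0.6400.
Geometric mean = √(0.6833 × 0.6400) = 0.6613.
HTMT = 0.3608 / 0.6613 = 0.546.

0.546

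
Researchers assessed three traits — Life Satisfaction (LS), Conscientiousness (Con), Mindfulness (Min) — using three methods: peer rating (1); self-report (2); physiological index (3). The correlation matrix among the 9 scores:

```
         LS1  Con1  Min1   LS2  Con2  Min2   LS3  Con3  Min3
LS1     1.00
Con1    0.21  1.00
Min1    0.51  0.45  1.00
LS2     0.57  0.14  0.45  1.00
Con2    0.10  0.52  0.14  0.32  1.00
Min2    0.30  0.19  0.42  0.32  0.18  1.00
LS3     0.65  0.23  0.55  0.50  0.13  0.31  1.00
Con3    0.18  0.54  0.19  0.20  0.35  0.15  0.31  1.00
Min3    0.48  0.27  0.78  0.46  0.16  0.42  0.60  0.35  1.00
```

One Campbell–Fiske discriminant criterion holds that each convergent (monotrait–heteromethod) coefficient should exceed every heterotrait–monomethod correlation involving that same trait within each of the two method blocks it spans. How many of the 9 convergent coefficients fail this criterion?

Each convergent coefficient versus the relevant comparison correlations:
LS (methods 1·2): 0.57 vs {0.21, 0.32, 0.51, 0.32} → pass.
LS (methods 1·3): 0.65 vs {0.21, 0.31, 0.51, 0.60} → pass.
LS (methods 2·3): 0.50 vs {0.32, 0.31, 0.32, 0.60} → fail.
Con (methods 1·2): 0.52 vs {0.21, 0.32, 0.45, 0.18} → pass.
Con (methods 1·3): 0.54 vs {0.21, 0.31, 0.45, 0.35} → pass.
Con (methods 2·3): 0.35 vs {0.32, 0.31, 0.18, 0.35} → fail.
Min (methods 1·2): 0.42 vs {0.51, 0.32, 0.45, 0.18} → fail.
Min (methods 1·3): 0.78 vs {0.51, 0.60, 0.45, 0.35} → pass.
Min (methods 2·3): 0.42 vs {0.32, 0.60, 0.18, 0.35} → fail.
4 of 9 fail.

4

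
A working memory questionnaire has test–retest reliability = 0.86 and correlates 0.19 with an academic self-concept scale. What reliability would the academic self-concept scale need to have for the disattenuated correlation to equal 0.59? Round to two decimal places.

r_true = r_obs / √(r_xx · r_yy) ⇒ 0.59 = 0.19 / √(0.86 · r_yy).
√(0.86 · r_yy) = 0.19 / 0.59 = 0.3220; 0.86 · r_yy = 0.1037; r_yy = 0.1037 / 0.86 ≈ 0.12.

0.12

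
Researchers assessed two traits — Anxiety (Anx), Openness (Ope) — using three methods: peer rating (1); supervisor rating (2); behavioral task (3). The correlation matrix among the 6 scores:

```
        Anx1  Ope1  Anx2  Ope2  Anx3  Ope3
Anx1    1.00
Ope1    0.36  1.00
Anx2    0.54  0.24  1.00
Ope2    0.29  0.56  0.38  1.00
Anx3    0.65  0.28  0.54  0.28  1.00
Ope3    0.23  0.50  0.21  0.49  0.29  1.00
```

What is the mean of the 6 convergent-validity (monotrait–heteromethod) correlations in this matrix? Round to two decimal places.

0.55

Convergent values: 0.54, 0.65, 0.54, 0.56, 0.50, 0.49; mean = 3.28/6 = 0.55.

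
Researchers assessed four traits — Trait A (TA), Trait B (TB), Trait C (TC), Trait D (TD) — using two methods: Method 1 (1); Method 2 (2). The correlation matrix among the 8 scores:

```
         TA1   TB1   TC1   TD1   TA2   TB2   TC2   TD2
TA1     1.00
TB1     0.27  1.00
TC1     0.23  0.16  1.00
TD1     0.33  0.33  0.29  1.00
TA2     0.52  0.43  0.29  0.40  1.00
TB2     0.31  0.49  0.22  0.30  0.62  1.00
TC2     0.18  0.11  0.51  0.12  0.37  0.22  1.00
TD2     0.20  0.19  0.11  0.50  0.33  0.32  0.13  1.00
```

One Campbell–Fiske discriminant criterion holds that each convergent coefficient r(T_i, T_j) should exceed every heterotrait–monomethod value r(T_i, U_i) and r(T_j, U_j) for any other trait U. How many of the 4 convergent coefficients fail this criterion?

Each convergent coefficient versus the relevant comparison correlations:
TA (methods 1·2): 0.52 vs {0.27, 0.62, 0.23, 0.37, 0.33, 0.33} → fail.
TB (methods 1·2): 0.49 vs {0.27, 0.62, 0.16, 0.22, 0.33, 0.32} → fail.
TC (methods 1·2): 0.51 vs {0.23, 0.37, 0.16, 0.22, 0.29, 0.13} → pass.
TD (methods 1·2): 0.50 vs {0.33, 0.33, 0.33, 0.32, 0.29, 0.13} → pass.
2 of 4 fail.

2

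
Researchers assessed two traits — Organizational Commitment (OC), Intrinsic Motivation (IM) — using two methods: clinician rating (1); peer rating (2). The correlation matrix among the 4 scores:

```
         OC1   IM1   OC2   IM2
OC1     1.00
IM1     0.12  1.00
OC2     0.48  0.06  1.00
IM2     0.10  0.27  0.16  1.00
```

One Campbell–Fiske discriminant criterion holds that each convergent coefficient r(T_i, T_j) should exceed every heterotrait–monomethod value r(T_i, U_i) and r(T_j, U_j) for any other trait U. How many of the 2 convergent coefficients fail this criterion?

Convergent coefficients and their comparison sets:
OC (methods 1·2): 0.48 vs {0.12, 0.16} → pass.
IM (methods 1·2): 0.27 vs {0.12, 0.16} → pass.
0 of 2 fail.

0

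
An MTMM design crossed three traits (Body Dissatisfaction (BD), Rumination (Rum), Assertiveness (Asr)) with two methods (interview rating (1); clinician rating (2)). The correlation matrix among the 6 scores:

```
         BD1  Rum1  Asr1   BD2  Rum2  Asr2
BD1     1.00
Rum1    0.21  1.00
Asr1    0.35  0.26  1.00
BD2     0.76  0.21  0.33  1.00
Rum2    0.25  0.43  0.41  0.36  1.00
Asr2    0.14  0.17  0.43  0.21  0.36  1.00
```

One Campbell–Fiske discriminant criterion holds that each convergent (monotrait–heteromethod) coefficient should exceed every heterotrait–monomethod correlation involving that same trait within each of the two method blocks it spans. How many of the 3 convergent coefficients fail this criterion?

Each convergent coefficient versus the relevant comparison correlations:
BD (methods 1·2): 0.76 vs {0.21, 0.36, 0.35, 0.21} → pass.
Rum (methods 1·2): 0.43 vs {0.21, 0.36, 0.26, 0.36} → pass.
Asr (methods 1·2): 0.43 vs {0.35, 0.21, 0.26, 0.36} → pass.
0 of 3 fail.

0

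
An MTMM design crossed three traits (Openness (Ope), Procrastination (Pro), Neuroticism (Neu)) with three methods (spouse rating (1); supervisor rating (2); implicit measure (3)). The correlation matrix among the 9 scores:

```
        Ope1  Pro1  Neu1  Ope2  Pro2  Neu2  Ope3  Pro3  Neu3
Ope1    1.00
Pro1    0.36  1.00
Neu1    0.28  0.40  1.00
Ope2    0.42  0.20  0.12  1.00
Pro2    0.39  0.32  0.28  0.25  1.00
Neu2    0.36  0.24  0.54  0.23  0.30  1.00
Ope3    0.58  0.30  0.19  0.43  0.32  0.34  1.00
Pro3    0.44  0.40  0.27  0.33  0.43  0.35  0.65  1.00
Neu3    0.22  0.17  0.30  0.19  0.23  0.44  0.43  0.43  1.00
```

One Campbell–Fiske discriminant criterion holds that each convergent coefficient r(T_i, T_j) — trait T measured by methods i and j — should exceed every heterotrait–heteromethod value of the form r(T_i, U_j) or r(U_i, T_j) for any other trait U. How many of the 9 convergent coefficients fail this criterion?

2

Each convergent coefficient versus the relevant comparison correlations:
Ope (methods 1·2): 0.42 vs {0.39, 0.20, 0.36, 0.12} → pass.
Ope (methods 1·3): 0.58 vs {0.44, 0.30, 0.22, 0.19} → pass.
Ope (methods 2·3): 0.43 vs {0.33, 0.32, 0.19, 0.34} → pass.
Pro (methods 1·2): 0.32 vs {0.20, 0.39, 0.24, 0.28} → fail.
Pro (methods 1·3): 0.40 vs {0.30, 0.44, 0.17, 0.27} → fail.
Pro (methods 2·3): 0.43 vs {0.32, 0.33, 0.23, 0.35} → pass.
Neu (methods 1·2): 0.54 vs {0.12, 0.36, 0.28, 0.24} → pass.
Neu (methods 1·3): 0.30 vs {0.19, 0.22, 0.27, 0.17} → pass.
Neu (methods 2·3): 0.44 vs {0.34, 0.19, 0.35, 0.23} → pass.
2 of 9 fail.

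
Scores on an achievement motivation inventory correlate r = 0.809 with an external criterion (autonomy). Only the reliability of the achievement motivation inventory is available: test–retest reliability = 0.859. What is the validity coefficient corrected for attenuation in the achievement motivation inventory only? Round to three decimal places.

Single correction: r_c = r_obs / √r_xx = 0.809 / √0.859 = 0.809 / 0.9268 ≈ 0.873.

0.873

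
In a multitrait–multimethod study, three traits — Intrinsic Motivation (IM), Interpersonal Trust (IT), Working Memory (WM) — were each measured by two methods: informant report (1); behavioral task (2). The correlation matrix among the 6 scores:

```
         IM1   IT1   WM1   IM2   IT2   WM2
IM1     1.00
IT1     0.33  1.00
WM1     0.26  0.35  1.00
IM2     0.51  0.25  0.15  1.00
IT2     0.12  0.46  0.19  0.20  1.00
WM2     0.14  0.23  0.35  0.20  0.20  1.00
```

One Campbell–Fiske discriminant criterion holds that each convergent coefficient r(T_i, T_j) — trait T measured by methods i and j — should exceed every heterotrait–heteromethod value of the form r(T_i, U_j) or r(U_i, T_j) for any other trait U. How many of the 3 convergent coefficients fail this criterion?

0

Each convergent coefficient versus the relevant comparison correlations:
IM (methods 1·2): 0.51 vs {0.12, 0.25, 0.14, 0.15} → pass.
IT (methods 1·2): 0.46 vs {0.25, 0.12, 0.23, 0.19} → pass.
WM (methods 1·2): 0.35 vs {0.15, 0.14, 0.19, 0.23} → pass.
0 of 3 fail.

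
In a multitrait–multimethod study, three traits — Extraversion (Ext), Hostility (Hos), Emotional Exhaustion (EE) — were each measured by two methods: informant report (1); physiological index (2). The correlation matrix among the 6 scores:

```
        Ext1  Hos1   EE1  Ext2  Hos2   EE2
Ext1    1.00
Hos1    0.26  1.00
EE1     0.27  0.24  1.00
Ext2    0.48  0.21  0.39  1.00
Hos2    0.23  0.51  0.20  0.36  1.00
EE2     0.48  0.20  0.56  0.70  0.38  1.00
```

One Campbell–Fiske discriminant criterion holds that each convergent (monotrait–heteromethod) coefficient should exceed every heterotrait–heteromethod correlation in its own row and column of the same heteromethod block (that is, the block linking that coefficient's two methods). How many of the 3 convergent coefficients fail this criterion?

Checking each validity diagonal entry against its comparison values:
Ext (methods 1·2): 0.48 vs {0.23, 0.21, 0.48, 0.39} → fail.
Hos (methods 1·2): 0.51 vs {0.21, 0.23, 0.20, 0.20} → pass.
EE (methods 1·2): 0.56 vs {0.39, 0.48, 0.20, 0.20} → pass.
1 of 3 fail.

1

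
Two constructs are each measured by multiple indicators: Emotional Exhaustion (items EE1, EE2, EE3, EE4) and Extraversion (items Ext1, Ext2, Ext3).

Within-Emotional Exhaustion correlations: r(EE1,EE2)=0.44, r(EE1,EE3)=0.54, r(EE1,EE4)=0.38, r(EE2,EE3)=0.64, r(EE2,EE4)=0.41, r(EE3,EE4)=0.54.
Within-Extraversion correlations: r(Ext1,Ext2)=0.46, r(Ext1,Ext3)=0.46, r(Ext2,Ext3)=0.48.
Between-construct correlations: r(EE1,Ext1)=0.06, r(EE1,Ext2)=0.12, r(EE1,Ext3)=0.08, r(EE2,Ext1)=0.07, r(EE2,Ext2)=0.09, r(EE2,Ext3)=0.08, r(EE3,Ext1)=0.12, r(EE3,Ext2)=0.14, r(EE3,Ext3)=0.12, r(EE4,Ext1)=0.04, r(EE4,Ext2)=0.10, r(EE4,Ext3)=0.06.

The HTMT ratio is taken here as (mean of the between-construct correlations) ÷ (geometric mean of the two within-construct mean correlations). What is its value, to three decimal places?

Mean heterotrait r = 1.08/12 = 0.0900.
Mean within-EE = 2.95/6 = 0.4917; mean within-Ext = 1.40/3 = 0.4667.
Geometric mean = √(0.4917 × 0.4667) = 0.4790.
HTMT = 0.0900 / 0.4790 = 0.188.

0.188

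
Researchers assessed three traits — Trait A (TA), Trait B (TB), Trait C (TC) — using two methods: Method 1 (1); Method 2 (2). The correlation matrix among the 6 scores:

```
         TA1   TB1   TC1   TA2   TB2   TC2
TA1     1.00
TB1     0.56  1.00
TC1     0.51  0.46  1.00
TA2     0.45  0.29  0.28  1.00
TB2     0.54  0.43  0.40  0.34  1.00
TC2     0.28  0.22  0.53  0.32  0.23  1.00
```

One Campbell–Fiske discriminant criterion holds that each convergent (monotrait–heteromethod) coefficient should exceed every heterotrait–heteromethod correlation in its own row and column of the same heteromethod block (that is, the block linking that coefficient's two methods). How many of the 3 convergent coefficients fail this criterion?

Checking each validity diagonal entry against its comparison values:
TA (methods 1·2): 0.45 vs {0.54, 0.29, 0.28, 0.28} → fail.
TB (methods 1·2): 0.43 vs {0.29, 0.54, 0.22, 0.40} → fail.
TC (methods 1·2): 0.53 vs {0.28, 0.28, 0.40, 0.22} → pass.
2 of 3 fail.

2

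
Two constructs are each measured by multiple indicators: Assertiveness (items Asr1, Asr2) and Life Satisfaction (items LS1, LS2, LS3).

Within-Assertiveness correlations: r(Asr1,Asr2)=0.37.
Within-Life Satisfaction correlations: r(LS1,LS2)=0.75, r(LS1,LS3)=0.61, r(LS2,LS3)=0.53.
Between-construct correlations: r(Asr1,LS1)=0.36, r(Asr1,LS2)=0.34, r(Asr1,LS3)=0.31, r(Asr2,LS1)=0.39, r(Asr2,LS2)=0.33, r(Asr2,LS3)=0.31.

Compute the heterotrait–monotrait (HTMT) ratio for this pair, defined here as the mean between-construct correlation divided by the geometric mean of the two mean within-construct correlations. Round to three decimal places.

0.704

Mean between = 2.04/6 = 0.3400.
Mean within-Asr = 0.37/1 = 0.3700; mean within-LS = 1.89/3 = 0.6300.
Geometric mean = √(0.3700 × 0.6300) = 0.4828.
HTMT = 0.3400 / 0.4828 = 0.704.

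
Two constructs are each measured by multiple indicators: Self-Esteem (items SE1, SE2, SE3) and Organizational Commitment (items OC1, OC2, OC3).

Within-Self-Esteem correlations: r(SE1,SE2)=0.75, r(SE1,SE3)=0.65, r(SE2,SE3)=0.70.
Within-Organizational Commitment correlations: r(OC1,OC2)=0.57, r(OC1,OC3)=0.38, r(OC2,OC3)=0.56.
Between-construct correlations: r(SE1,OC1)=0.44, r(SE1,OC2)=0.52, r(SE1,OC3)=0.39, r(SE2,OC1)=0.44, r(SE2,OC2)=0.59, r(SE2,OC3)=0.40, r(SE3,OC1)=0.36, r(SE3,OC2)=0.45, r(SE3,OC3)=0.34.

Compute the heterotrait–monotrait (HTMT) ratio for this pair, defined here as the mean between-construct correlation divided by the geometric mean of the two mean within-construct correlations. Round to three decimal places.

0.736

Between-construct mean = 3.93/9 = 0.4367.
Mean within-SE = 2.10/3 = 0.7000; mean within-OC = 1.51/3 = 0.5033.
Geometric mean = √(0.7000 × 0.5033) = 0.5936.
HTMT = 0.4367 / 0.5936 = 0.736.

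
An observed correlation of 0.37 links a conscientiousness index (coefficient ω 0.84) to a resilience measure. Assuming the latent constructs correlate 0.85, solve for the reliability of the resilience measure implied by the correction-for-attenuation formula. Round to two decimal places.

0.23

r_true = r_obs / √(r_xx · r_yy) ⇒ 0.85 = 0.37 / √(0.84 · r_yy).
√(0.84 · r_yy) = 0.37 / 0.85 = 0.4353; 0.84 · r_yy = 0.1895; r_yy = 0.1895 / 0.84 ≈ 0.23.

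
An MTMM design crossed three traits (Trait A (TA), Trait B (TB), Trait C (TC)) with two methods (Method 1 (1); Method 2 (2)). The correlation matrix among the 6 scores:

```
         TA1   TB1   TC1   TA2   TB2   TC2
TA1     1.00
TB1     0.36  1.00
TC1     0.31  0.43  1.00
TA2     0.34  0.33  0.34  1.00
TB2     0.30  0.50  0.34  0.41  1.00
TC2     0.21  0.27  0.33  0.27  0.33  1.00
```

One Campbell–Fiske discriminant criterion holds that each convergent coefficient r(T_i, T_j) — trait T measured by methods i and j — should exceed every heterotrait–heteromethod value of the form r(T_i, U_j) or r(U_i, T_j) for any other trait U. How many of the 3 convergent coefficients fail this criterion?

Each convergent coefficient versus the relevant comparison correlations:
TA (methods 1·2): 0.34 vs {0.30, 0.33, 0.21, 0.34} → fail.
TB (methods 1·2): 0.50 vs {0.33, 0.30, 0.27, 0.34} → pass.
TC (methods 1·2): 0.33 vs {0.34, 0.21, 0.34, 0.27} → fail.
2 of 3 fail.

2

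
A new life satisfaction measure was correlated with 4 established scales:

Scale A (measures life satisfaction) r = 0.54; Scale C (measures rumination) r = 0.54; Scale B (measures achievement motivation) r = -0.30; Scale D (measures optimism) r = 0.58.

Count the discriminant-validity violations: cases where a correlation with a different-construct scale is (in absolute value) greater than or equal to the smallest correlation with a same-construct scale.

Convergent (same construct = life satisfaction): Scale A.
Smallest convergent = 0.54. Discriminant |r|: 0.54, 0.30, 0.58; count ≥ 0.54 → 2.

2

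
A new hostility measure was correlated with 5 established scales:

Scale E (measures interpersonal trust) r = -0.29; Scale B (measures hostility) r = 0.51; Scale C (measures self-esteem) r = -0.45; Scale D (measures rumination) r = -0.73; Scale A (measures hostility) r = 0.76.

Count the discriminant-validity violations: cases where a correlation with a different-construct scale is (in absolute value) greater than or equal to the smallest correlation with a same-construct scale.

1

Convergent (same construct = hostility): Scale B, Scale A.
Smallest convergent = 0.51. Discriminant |r|: 0.29, 0.45, 0.73; count ≥ 0.51 → 1.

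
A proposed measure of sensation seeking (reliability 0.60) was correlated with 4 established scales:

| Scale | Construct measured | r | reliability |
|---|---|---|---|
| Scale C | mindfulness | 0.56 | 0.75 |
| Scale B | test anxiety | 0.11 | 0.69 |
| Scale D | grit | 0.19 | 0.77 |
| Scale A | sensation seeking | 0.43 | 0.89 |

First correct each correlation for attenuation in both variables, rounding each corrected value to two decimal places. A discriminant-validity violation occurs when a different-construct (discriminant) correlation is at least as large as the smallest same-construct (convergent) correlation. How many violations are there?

Disattenuated r (r / √(r_scale · r_new)):
  Scale C (disc): 0.56 / √(0.75·0.60) = 0.83
  Scale B (disc): 0.11 / √(0.69·0.60) = 0.17
  Scale D (disc): 0.19 / √(0.77·0.60) = 0.28
  Scale A (conv): 0.43 / √(0.89·0.60) = 0.59
Smallest convergent = 0.59. Discriminant values: 0.83, 0.17, 0.28; count ≥ 0.59 → 1.

1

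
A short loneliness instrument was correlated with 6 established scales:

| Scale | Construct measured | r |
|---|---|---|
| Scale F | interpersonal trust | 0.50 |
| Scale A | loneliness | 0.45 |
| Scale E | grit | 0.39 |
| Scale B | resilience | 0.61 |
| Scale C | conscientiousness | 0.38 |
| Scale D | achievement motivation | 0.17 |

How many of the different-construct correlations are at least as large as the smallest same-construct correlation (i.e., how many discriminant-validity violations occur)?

Convergent (same construct = loneliness): Scale A.
Smallest convergent = 0.45. Discriminant values: 0.50, 0.39, 0.61, 0.38, 0.17; count ≥ 0.45 → 2.

2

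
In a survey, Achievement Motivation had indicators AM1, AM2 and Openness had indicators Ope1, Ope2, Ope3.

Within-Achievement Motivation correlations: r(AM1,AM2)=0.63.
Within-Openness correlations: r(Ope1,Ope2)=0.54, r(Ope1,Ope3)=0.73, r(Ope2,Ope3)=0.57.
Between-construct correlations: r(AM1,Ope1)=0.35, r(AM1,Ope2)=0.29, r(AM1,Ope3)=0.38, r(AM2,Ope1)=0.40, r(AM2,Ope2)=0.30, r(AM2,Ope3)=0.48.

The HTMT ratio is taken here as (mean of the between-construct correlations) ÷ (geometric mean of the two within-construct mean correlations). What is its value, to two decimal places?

Between-construct mean = 2.20/6 = 0.3667.
Mean within-AM = 0.63/1 = 0.6300; mean within-Ope = 1.84/3 = 0.6133.
Geometric mean = √(0.6300 × 0.6133) = 0.6216.
HTMT = 0.3667 / 0.6216 = 0.59.

0.59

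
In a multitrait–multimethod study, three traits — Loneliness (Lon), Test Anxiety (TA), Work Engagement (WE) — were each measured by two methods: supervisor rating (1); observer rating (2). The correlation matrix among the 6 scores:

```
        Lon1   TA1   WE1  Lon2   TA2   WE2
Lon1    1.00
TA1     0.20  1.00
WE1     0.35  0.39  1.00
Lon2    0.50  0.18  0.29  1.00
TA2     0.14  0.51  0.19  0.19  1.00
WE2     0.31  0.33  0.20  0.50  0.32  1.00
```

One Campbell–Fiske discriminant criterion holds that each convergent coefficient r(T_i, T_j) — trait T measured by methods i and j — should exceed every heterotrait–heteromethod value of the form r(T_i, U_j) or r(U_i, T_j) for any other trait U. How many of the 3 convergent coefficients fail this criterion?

Each convergent coefficient versus the relevant comparison correlations:
Lon (methods 1·2): 0.50 vs {0.14, 0.18, 0.31, 0.29} → pass.
TA (methods 1·2): 0.51 vs {0.18, 0.14, 0.33, 0.19} → pass.
WE (methods 1·2): 0.20 vs {0.29, 0.31, 0.19, 0.33} → fail.
1 of 3 fail.

1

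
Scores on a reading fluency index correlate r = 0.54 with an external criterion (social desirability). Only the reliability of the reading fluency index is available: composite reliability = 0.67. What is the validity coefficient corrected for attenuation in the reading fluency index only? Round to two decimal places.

0.66

Single correction: r_c = r_obs / √r_xx = 0.54 / √0.67 = 0.54 / 0.8185 ≈ 0.66.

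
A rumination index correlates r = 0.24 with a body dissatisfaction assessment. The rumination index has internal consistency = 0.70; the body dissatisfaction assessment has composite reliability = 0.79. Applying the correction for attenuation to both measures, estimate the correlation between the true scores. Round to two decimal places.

0.32

r_true = r_obs / √(r_xx · r_yy) = 0.24 / √(0.70 × 0.79) = 0.24 / √0.5530 = 0.24 / 0.7436 ≈ 0.32.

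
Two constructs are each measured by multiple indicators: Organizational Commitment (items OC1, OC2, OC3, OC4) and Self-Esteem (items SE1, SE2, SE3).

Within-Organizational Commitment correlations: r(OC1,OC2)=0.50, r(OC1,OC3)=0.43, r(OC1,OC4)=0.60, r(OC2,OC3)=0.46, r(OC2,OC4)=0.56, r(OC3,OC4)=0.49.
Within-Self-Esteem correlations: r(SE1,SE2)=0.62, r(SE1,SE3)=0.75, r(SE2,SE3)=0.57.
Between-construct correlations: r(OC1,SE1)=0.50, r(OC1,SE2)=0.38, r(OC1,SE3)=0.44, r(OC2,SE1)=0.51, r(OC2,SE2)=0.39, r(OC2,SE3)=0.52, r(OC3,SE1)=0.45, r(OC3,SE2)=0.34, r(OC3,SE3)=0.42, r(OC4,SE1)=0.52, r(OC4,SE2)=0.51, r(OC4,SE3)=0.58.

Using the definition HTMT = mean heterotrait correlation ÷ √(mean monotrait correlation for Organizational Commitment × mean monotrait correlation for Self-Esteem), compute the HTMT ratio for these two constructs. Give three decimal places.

Between-construct mean = 5.56/12 = 0.4633.
Mean within-OC = 3.04/6 = 0.5067; mean within-SE = 1.94/3 = 0.6467.
Geometric mean = √(0.5067 × 0.6467) = 0.5724.
HTMT = 0.4633 / 0.5724 = 0.809.

0.809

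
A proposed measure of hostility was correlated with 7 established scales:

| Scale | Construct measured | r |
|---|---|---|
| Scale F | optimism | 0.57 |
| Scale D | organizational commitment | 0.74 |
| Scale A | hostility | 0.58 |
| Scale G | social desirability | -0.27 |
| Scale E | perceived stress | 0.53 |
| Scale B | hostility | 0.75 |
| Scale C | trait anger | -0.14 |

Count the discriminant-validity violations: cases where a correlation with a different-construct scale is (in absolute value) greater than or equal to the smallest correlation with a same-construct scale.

Convergent (same construct = hostility): Scale A, Scale B.
Smallest convergent = 0.58. Discriminant |r|: 0.57, 0.74, 0.27, 0.53, 0.14; count ≥ 0.58 → 1.

1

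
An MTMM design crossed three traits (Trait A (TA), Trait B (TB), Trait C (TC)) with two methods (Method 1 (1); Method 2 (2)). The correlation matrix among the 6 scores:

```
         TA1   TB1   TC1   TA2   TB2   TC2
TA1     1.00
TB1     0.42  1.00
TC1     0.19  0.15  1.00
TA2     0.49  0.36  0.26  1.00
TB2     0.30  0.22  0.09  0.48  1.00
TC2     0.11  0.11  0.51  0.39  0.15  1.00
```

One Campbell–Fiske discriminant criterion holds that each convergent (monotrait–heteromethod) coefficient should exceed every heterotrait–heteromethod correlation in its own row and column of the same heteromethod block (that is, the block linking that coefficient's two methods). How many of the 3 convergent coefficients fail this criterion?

Each convergent coefficient versus the relevant comparison correlations:
TA (methods 1·2): 0.49 vs {0.30, 0.36, 0.11, 0.26} → pass.
TB (methods 1·2): 0.22 vs {0.36, 0.30, 0.11, 0.09} → fail.
TC (methods 1·2): 0.51 vs {0.26, 0.11, 0.09, 0.11} → pass.
1 of 3 fail.

1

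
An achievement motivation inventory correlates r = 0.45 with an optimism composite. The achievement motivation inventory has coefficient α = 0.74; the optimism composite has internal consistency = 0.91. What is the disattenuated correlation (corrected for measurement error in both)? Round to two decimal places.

r_true = r_obs / √(r_xx · r_yy) = 0.45 / √(0.74 × 0.91) = 0.45 / √0.6734 = 0.45 / 0.8206 ≈ 0.55.

0.55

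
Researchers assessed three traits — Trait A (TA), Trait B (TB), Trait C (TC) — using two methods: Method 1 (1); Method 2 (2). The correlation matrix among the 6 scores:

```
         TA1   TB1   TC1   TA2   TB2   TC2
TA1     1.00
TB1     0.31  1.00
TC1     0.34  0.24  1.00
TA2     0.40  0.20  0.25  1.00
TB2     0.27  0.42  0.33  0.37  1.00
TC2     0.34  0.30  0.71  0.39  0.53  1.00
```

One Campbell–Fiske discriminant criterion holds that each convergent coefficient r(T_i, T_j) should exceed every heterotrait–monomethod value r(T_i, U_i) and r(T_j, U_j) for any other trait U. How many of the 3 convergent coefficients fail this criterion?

Checking each validity diagonal entry against its comparison values:
TA (methods 1·2): 0.40 vs {0.31, 0.37, 0.34, 0.39} → pass.
TB (methods 1·2): 0.42 vs {0.31, 0.37, 0.24, 0.53} → fail.
TC (methods 1·2): 0.71 vs {0.34, 0.39, 0.24, 0.53} → pass.
1 of 3 fail.

1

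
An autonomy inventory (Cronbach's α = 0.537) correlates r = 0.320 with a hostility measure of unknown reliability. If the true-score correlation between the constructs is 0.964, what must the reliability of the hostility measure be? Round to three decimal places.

0.205

r_true = r_obs / √(r_xx · r_yy) ⇒ 0.964 = 0.320 / √(0.537 · r_yy).
√(0.537 · r_yy) = 0.320 / 0.964 = 0.3320; 0.537 · r_yy = 0.1102; r_yy = 0.1102 / 0.537 ≈ 0.205.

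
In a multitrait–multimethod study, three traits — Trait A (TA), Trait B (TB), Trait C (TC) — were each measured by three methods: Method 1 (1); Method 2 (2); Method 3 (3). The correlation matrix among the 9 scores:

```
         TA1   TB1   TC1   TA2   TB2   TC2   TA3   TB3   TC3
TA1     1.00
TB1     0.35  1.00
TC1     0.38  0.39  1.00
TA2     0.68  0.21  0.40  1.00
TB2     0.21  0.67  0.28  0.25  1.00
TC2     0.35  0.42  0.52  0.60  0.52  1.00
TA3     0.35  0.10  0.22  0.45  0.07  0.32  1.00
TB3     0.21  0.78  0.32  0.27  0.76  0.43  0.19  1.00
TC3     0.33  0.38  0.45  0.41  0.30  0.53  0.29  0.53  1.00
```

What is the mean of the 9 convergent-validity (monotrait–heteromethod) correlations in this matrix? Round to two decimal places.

Convergent values: 0.68, 0.35, 0.45, 0.67, 0.78, 0.76, 0.52, 0.45, 0.53; mean = 5.19/9 = 0.58.

0.58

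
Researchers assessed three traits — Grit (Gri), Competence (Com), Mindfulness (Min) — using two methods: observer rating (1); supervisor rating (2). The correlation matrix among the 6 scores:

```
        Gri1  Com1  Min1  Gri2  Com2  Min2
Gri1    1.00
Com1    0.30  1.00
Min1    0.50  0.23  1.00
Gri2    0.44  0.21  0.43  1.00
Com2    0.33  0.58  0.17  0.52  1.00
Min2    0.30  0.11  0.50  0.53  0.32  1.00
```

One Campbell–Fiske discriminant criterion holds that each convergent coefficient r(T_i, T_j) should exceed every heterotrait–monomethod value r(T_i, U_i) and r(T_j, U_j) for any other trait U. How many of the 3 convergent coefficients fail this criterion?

2

Each convergent coefficient versus the relevant comparison correlations:
Gri (methods 1·2): 0.44 vs {0.30, 0.52, 0.50, 0.53} → fail.
Com (methods 1·2): 0.58 vs {0.30, 0.52, 0.23, 0.32} → pass.
Min (methods 1·2): 0.50 vs {0.50, 0.53, 0.23, 0.32} → fail.
2 of 3 fail.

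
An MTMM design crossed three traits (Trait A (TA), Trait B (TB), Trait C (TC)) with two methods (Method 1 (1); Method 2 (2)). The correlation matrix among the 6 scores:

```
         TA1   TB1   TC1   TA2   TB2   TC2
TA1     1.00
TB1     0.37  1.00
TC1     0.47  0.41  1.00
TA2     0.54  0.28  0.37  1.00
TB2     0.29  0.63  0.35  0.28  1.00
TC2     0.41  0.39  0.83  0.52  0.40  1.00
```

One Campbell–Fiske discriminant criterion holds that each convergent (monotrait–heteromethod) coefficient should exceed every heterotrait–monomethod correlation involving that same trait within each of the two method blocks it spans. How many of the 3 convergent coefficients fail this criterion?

0

Convergent coefficients and their comparison sets:
TA (methods 1·2): 0.54 vs {0.37, 0.28, 0.47, 0.52} → pass.
TB (methods 1·2): 0.63 vs {0.37, 0.28, 0.41, 0.40} → pass.
TC (methods 1·2): 0.83 vs {0.47, 0.52, 0.41, 0.40} → pass.
0 of 3 fail.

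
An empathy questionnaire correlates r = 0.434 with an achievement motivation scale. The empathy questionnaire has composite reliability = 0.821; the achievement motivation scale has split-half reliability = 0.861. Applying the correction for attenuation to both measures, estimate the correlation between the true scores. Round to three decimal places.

0.516

r_true = r_obs / √(r_xx · r_yy) = 0.434 / √(0.821 × 0.861) = 0.434 / √0.706881 = 0.434 / 0.8408 ≈ 0.516.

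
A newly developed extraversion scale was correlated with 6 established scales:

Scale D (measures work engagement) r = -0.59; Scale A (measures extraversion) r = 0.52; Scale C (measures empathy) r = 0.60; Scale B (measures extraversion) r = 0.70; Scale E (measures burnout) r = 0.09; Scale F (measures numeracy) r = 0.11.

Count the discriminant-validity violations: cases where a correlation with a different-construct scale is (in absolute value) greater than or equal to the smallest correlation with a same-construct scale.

2

Convergent (same construct = extraversion): Scale A, Scale B.
Smallest convergent = 0.52. Discriminant |r|: 0.59, 0.60, 0.09, 0.11; count ≥ 0.52 → 2.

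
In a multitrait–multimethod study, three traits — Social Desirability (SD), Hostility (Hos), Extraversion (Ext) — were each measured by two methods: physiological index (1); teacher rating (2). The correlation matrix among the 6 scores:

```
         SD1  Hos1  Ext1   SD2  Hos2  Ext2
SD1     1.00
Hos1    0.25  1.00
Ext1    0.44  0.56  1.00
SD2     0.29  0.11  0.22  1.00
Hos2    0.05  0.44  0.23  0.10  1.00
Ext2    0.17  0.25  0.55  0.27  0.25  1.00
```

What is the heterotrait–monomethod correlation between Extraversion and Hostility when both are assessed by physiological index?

0.56

Different traits, same method: r(Ext1, Hos1) = 0.56.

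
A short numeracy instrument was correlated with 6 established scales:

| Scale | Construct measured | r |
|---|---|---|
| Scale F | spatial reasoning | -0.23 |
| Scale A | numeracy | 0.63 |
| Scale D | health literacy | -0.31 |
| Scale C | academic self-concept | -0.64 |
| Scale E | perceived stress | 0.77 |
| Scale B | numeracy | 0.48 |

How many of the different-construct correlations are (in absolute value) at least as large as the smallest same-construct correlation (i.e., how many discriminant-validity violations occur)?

2

Convergent (same construct = numeracy): Scale A, Scale B.
Smallest convergent = 0.48. Discriminant |r|: 0.23, 0.31, 0.64, 0.77; count ≥ 0.48 → 2.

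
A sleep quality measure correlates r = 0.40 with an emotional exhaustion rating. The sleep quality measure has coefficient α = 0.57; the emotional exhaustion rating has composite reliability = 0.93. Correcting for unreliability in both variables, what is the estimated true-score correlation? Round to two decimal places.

r_true = r_obs / √(r_xx · r_yy) = 0.40 / √(0.57 × 0.93) = 0.40 / √0.5301 = 0.40 / 0.7281 ≈ 0.55.

0.55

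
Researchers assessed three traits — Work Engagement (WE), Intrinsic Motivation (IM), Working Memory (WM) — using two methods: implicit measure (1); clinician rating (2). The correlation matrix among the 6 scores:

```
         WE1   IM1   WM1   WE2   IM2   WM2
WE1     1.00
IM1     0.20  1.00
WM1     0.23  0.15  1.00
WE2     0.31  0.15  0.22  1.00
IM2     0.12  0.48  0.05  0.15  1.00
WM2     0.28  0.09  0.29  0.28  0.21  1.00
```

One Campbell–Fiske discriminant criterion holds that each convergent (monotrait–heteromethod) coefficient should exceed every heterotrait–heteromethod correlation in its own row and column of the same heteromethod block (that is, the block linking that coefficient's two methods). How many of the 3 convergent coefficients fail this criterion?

0

Checking each validity diagonal entry against its comparison values:
WE (methods 1·2): 0.31 vs {0.12, 0.15, 0.28, 0.22} → pass.
IM (methods 1·2): 0.48 vs {0.15, 0.12, 0.09, 0.05} → pass.
WM (methods 1·2): 0.29 vs {0.22, 0.28, 0.05, 0.09} → pass.
0 of 3 fail.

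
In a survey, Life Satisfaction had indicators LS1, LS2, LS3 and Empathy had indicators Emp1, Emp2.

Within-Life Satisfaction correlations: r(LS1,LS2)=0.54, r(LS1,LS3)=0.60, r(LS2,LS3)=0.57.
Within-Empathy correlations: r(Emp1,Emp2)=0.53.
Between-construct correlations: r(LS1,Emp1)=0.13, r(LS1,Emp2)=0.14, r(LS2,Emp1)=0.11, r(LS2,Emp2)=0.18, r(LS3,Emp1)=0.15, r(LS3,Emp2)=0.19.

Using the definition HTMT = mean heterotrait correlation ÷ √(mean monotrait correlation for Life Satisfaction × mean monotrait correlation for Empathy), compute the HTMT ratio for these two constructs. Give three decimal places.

0.273

Between-construct mean = 0.90/6 = 0.1500.
Mean within-LS = 1.71/3 = 0.5700; mean within-Emp = 0.53/1 = 0.5300.
Geometric mean = √(0.5700 × 0.5300) = 0.5496.
HTMT = 0.1500 / 0.5496 = 0.273.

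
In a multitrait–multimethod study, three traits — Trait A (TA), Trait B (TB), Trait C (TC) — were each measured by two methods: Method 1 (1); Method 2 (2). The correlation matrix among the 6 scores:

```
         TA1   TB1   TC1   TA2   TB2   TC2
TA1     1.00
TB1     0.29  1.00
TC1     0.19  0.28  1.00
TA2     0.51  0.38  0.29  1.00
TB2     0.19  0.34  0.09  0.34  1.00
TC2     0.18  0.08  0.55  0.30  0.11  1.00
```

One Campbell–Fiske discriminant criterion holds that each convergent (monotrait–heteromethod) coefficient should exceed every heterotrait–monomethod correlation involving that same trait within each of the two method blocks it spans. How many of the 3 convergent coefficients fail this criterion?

1

Convergent coefficients and their comparison sets:
TA (methods 1·2): 0.51 vs {0.29, 0.34, 0.19, 0.30} → pass.
TB (methods 1·2): 0.34 vs {0.29, 0.34, 0.28, 0.11} → fail.
TC (methods 1·2): 0.55 vs {0.19, 0.30, 0.28, 0.11} → pass.
1 of 3 fail.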